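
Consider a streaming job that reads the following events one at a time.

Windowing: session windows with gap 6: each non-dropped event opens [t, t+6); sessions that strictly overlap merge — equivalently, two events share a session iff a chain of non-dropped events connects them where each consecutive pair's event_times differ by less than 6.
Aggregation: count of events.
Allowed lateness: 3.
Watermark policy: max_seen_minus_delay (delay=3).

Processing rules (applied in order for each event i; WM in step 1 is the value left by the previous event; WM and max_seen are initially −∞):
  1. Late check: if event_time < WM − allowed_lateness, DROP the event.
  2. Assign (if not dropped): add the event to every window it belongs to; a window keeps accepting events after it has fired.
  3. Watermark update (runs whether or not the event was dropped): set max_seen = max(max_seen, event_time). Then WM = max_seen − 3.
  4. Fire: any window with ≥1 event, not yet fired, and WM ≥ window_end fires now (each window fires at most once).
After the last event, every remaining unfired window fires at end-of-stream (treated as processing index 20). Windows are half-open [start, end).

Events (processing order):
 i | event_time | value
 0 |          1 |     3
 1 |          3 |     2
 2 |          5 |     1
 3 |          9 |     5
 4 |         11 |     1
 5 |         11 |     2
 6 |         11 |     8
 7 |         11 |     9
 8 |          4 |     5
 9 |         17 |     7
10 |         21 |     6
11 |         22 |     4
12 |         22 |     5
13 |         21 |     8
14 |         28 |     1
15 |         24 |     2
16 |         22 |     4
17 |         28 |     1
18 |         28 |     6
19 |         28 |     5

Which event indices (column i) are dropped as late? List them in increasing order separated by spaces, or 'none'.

8

i=0 t=1 v=3: → [1,7); WM=-2
i=1 t=3 v=2: → [1,9); WM=0
i=2 t=5 v=1: → [1,11); WM=2
i=3 t=9 v=5: → [1,15); WM=6
i=4 t=11 v=1: → [1,17); WM=8
i=5 t=11 v=2: → [1,17); WM=8
i=6 t=11 v=8: → [1,17); WM=8
i=7 t=11 v=9: → [1,17); WM=8
i=8 t=4 v=5: DROP (t<8-3); WM=8
i=9 t=17 v=7: → [17,23); WM=14
i=10 t=21 v=6: → [17,27); WM=18
i=11 t=22 v=4: → [17,28); WM=19
i=12 t=22 v=5: → [17,28); WM=19
i=13 t=21 v=8: → [17,28); WM=19
i=14 t=28 v=1: → [28,34); WM=25
i=15 t=24 v=2: → [17,34); WM=25
i=16 t=22 v=4: → [17,34); WM=25
i=17 t=28 v=1: → [17,34); WM=25
i=18 t=28 v=6: → [17,34); WM=25
i=19 t=28 v=5: → [17,34); WM=25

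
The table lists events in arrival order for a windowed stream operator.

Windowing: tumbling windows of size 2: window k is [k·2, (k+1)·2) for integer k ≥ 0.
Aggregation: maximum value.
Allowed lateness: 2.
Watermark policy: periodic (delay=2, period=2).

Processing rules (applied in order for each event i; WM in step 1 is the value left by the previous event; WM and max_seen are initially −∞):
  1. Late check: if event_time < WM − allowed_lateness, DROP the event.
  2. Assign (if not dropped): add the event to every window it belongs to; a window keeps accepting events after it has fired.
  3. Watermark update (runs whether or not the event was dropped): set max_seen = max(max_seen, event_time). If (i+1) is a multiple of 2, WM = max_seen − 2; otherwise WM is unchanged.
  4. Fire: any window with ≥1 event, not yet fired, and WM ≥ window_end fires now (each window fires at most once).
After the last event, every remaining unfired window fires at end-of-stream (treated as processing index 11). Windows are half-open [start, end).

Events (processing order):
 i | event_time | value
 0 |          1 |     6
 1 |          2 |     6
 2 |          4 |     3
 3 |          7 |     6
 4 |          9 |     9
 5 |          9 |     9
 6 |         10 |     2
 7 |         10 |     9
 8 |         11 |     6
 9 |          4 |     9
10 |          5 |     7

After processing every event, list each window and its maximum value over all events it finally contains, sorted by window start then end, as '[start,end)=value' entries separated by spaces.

i=0 t=1 v=6: → [0,2); WM=−∞
i=1 t=2 v=6: → [2,4); WM=0
i=2 t=4 v=3: → [4,6); WM=0
i=3 t=7 v=6: → [6,8); WM=5; [0,2) fires=6 [2,4) fires=6
i=4 t=9 v=9: → [8,10); WM=5
i=5 t=9 v=9: → [8,10); WM=7; [4,6) fires=3
i=6 t=10 v=2: → [10,12); WM=7
i=7 t=10 v=9: → [10,12); WM=8; [6,8) fires=6
i=8 t=11 v=6: → [10,12); WM=8
i=9 t=4 v=9: DROP (t<8-2); WM=9
i=10 t=5 v=7: DROP (t<9-2); WM=9

[0,2)=6 [2,4)=6 [4,6)=3 [6,8)=6 [8,10)=9 [10,12)=9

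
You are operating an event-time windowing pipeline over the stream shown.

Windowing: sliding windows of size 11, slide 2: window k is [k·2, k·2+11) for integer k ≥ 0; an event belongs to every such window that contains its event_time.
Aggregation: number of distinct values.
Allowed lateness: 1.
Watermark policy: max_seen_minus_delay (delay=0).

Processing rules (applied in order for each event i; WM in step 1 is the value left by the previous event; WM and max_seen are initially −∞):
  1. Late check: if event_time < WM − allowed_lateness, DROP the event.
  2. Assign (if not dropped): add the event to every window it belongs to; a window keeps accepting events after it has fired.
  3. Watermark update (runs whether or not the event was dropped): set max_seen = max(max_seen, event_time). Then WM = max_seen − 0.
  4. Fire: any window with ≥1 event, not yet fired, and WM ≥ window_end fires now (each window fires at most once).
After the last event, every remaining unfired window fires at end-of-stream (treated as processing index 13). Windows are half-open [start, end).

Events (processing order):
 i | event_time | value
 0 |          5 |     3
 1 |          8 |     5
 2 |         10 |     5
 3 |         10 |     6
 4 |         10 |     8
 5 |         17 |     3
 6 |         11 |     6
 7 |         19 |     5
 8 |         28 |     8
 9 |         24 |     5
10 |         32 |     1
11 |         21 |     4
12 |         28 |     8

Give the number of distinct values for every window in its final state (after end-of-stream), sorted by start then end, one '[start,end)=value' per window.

i=0 t=5 v=3: → [4,15),[2,13),[0,11); WM=5
i=1 t=8 v=5: → [8,19),[6,17),[4,15),[2,13),[0,11); WM=8
i=2 t=10 v=5: → [10,21),[8,19),[6,17),[4,15),[2,13),[0,11); WM=10
i=3 t=10 v=6: → [10,21),[8,19),[6,17),[4,15),[2,13),[0,11); WM=10
i=4 t=10 v=8: → [10,21),[8,19),[6,17),[4,15),[2,13),[0,11); WM=10
i=5 t=17 v=3: → [16,27),[14,25),[12,23),[10,21),[8,19); WM=17; [0,11) fires=4 [2,13) fires=4 [4,15) fires=4 [6,17) fires=3
i=6 t=11 v=6: DROP (t<17-1); WM=17
i=7 t=19 v=5: → [18,29),[16,27),[14,25),[12,23),[10,21); WM=19; [8,19) fires=4
i=8 t=28 v=8: → [28,39),[26,37),[24,35),[22,33),[20,31),[18,29); WM=28; [10,21) fires=4 [12,23) fires=2 [14,25) fires=2 [16,27) fires=2
i=9 t=24 v=5: DROP (t<28-1); WM=28
i=10 t=32 v=1: → [32,43),[30,41),[28,39),[26,37),[24,35),[22,33); WM=32; [18,29) fires=2 [20,31) fires=1
i=11 t=21 v=4: DROP (t<32-1); WM=32
i=12 t=28 v=8: DROP (t<32-1); WM=32

[0,11)=4 [2,13)=4 [4,15)=4 [6,17)=3 [8,19)=4 [10,21)=4 [12,23)=2 [14,25)=2 [16,27)=2 [18,29)=2 [20,31)=1 [22,33)=2 [24,35)=2 [26,37)=2 [28,39)=2 [30,41)=1 [32,43)=1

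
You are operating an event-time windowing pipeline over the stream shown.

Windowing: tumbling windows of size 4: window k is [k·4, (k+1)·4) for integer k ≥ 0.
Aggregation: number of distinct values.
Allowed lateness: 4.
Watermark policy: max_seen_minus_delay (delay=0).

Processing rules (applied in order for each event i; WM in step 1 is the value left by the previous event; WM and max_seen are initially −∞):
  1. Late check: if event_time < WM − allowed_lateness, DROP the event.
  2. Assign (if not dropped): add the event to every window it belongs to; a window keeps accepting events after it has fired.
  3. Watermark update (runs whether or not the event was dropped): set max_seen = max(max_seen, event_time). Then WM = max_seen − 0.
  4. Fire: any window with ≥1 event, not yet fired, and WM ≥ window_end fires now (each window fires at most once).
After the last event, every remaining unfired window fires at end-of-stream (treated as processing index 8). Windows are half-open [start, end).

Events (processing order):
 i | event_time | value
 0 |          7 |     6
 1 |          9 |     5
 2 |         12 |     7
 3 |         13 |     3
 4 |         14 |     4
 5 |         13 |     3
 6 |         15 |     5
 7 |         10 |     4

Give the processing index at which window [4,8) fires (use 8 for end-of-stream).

i=0 t=7 v=6: → [4,8); WM=7
i=1 t=9 v=5: → [8,12); WM=9; [4,8) fires=1
i=2 t=12 v=7: → [12,16); WM=12; [8,12) fires=1
i=3 t=13 v=3: → [12,16); WM=13
i=4 t=14 v=4: → [12,16); WM=14
i=5 t=13 v=3: → [12,16); WM=14
i=6 t=15 v=5: → [12,16); WM=15
i=7 t=10 v=4: DROP (t<15-4); WM=15

1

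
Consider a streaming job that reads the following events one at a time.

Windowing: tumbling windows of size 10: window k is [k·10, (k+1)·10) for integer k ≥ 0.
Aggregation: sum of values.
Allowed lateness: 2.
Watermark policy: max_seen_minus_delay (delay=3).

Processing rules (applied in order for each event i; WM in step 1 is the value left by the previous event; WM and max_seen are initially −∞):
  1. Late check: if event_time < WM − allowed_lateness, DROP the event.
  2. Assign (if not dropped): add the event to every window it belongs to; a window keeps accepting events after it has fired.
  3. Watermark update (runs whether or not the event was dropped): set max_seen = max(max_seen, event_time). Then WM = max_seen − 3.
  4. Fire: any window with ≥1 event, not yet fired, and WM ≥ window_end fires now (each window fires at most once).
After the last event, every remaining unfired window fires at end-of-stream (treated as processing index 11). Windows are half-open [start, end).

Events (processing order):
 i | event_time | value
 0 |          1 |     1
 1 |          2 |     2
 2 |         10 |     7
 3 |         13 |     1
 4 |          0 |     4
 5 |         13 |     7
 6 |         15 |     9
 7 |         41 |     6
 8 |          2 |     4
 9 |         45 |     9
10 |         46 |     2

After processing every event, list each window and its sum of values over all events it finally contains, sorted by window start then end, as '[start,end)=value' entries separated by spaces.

i=0 t=1 v=1: → [0,10); WM=-2
i=1 t=2 v=2: → [0,10); WM=-1
i=2 t=10 v=7: → [10,20); WM=7
i=3 t=13 v=1: → [10,20); WM=10; [0,10) fires=3
i=4 t=0 v=4: DROP (t<10-2); WM=10
i=5 t=13 v=7: → [10,20); WM=10
i=6 t=15 v=9: → [10,20); WM=12
i=7 t=41 v=6: → [40,50); WM=38; [10,20) fires=24
i=8 t=2 v=4: DROP (t<38-2); WM=38
i=9 t=45 v=9: → [40,50); WM=42
i=10 t=46 v=2: → [40,50); WM=43

[0,10)=3 [10,20)=24 [40,50)=17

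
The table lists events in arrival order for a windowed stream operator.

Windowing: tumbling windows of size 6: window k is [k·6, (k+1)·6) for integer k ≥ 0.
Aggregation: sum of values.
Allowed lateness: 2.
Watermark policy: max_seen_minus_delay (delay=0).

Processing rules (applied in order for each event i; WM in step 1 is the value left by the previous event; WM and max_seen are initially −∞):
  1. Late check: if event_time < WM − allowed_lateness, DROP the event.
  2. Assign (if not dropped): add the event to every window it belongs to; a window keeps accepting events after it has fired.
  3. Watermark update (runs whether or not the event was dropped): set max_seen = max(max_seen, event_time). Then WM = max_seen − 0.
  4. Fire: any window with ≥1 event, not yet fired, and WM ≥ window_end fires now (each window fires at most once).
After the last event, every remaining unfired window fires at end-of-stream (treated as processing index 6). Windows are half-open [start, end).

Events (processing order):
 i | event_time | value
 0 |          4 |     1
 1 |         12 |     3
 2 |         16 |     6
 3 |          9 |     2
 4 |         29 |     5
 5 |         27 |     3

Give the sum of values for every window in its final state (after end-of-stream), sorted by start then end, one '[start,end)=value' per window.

i=0 t=4 v=1: → [0,6); WM=4
i=1 t=12 v=3: → [12,18); WM=12; [0,6) fires=1
i=2 t=16 v=6: → [12,18); WM=16
i=3 t=9 v=2: DROP (t<16-2); WM=16
i=4 t=29 v=5: → [24,30); WM=29; [12,18) fires=9
i=5 t=27 v=3: → [24,30); WM=29

[0,6)=1 [12,18)=9 [24,30)=8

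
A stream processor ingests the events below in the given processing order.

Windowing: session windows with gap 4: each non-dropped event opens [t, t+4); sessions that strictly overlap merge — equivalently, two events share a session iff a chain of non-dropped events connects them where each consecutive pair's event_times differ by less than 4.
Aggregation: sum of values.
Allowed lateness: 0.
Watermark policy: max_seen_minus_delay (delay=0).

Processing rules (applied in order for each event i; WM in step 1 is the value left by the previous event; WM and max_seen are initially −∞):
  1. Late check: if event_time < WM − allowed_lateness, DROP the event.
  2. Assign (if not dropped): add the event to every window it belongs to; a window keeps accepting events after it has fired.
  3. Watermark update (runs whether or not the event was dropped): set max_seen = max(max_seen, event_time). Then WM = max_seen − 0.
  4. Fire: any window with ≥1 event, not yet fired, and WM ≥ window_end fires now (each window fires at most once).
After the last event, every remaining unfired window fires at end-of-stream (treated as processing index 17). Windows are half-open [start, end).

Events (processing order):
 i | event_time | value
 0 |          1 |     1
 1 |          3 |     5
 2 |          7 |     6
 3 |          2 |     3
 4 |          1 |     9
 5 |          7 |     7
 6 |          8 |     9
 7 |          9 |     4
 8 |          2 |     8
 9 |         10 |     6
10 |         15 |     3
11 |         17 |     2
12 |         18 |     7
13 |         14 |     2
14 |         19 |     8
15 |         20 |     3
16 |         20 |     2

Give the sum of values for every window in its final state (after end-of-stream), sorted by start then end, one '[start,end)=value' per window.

i=0 t=1 v=1: → [1,5); WM=1
i=1 t=3 v=5: → [1,7); WM=3
i=2 t=7 v=6: → [7,11); WM=7
i=3 t=2 v=3: DROP (t<7-0); WM=7
i=4 t=1 v=9: DROP (t<7-0); WM=7
i=5 t=7 v=7: → [7,11); WM=7
i=6 t=8 v=9: → [7,12); WM=8
i=7 t=9 v=4: → [7,13); WM=9
i=8 t=2 v=8: DROP (t<9-0); WM=9
i=9 t=10 v=6: → [7,14); WM=10
i=10 t=15 v=3: → [15,19); WM=15
i=11 t=17 v=2: → [15,21); WM=17
i=12 t=18 v=7: → [15,22); WM=18
i=13 t=14 v=2: DROP (t<18-0); WM=18
i=14 t=19 v=8: → [15,23); WM=19
i=15 t=20 v=3: → [15,24); WM=20
i=16 t=20 v=2: → [15,24); WM=20

[1,7)=6 [7,14)=32 [15,24)=25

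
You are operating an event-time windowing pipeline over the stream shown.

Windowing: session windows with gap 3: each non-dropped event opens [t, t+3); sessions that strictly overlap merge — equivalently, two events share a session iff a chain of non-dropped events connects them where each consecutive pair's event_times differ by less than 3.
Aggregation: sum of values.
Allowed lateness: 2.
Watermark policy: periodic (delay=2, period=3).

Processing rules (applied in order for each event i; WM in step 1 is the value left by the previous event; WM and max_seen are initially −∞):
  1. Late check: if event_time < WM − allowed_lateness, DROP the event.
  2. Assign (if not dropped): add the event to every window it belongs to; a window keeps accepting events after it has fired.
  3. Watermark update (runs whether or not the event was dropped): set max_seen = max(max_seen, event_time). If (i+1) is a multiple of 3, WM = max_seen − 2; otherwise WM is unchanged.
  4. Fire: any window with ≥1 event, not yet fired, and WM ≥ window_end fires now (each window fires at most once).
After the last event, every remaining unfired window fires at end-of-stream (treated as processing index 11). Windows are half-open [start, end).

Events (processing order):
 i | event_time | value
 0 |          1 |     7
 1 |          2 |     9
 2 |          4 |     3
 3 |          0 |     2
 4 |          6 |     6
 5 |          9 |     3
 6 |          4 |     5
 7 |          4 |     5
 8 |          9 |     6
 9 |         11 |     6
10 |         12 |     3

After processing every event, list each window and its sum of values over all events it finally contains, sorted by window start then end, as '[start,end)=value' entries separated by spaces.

i=0 t=1 v=7: → [1,4); WM=−∞
i=1 t=2 v=9: → [1,5); WM=−∞
i=2 t=4 v=3: → [1,7); WM=2
i=3 t=0 v=2: → [0,7); WM=2
i=4 t=6 v=6: → [0,9); WM=2
i=5 t=9 v=3: → [9,12); WM=7
i=6 t=4 v=5: DROP (t<7-2); WM=7
i=7 t=4 v=5: DROP (t<7-2); WM=7
i=8 t=9 v=6: → [9,12); WM=7
i=9 t=11 v=6: → [9,14); WM=7
i=10 t=12 v=3: → [9,15); WM=7

[0,9)=27 [9,15)=18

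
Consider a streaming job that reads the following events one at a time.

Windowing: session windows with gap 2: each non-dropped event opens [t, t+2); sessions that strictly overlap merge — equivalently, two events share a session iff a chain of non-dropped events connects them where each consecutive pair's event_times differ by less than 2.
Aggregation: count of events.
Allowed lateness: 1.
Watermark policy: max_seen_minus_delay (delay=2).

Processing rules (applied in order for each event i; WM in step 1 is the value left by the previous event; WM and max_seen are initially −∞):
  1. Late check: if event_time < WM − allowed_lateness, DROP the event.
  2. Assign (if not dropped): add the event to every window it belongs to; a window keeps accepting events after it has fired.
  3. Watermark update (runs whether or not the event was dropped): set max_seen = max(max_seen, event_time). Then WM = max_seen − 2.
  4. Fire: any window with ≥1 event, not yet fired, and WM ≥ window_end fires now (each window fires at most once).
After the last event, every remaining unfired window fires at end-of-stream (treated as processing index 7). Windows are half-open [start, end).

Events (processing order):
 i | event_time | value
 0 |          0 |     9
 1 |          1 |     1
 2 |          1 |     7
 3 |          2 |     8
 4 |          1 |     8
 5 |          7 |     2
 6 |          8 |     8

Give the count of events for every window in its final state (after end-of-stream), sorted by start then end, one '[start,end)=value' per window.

[0,4)=5 [7,10)=2

i=0 t=0 v=9: → [0,2); WM=-2
i=1 t=1 v=1: → [0,3); WM=-1
i=2 t=1 v=7: → [0,3); WM=-1
i=3 t=2 v=8: → [0,4); WM=0
i=4 t=1 v=8: → [0,4); WM=0
i=5 t=7 v=2: → [7,9); WM=5
i=6 t=8 v=8: → [7,10); WM=6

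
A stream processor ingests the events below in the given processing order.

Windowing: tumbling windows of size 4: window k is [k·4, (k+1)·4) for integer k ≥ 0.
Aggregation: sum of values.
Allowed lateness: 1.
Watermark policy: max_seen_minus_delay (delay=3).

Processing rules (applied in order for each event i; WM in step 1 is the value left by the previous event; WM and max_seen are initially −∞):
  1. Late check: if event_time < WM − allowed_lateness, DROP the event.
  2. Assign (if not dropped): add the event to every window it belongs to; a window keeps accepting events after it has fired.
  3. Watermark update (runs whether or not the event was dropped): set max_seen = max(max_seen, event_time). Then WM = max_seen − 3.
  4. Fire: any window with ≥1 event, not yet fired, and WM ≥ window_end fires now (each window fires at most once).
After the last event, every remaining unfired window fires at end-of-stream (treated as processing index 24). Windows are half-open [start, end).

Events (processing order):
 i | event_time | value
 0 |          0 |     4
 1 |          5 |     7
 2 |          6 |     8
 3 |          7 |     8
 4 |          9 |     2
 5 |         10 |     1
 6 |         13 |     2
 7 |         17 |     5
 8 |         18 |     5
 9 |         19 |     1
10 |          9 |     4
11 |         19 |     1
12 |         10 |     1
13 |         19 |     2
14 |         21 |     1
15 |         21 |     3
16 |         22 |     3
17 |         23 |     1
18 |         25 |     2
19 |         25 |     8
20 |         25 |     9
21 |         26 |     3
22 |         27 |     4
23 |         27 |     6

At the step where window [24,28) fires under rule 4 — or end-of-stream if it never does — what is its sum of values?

i=0 t=0 v=4: → [0,4); WM=-3
i=1 t=5 v=7: → [4,8); WM=2
i=2 t=6 v=8: → [4,8); WM=3
i=3 t=7 v=8: → [4,8); WM=4; [0,4) fires=4
i=4 t=9 v=2: → [8,12); WM=6
i=5 t=10 v=1: → [8,12); WM=7
i=6 t=13 v=2: → [12,16); WM=10; [4,8) fires=23
i=7 t=17 v=5: → [16,20); WM=14; [8,12) fires=3
i=8 t=18 v=5: → [16,20); WM=15
i=9 t=19 v=1: → [16,20); WM=16; [12,16) fires=2
i=10 t=9 v=4: DROP (t<16-1); WM=16
i=11 t=19 v=1: → [16,20); WM=16
i=12 t=10 v=1: DROP (t<16-1); WM=16
i=13 t=19 v=2: → [16,20); WM=16
i=14 t=21 v=1: → [20,24); WM=18
i=15 t=21 v=3: → [20,24); WM=18
i=16 t=22 v=3: → [20,24); WM=19
i=17 t=23 v=1: → [20,24); WM=20; [16,20) fires=14
i=18 t=25 v=2: → [24,28); WM=22
i=19 t=25 v=8: → [24,28); WM=22
i=20 t=25 v=9: → [24,28); WM=22
i=21 t=26 v=3: → [24,28); WM=23
i=22 t=27 v=4: → [24,28); WM=24; [20,24) fires=8
i=23 t=27 v=6: → [24,28); WM=24

32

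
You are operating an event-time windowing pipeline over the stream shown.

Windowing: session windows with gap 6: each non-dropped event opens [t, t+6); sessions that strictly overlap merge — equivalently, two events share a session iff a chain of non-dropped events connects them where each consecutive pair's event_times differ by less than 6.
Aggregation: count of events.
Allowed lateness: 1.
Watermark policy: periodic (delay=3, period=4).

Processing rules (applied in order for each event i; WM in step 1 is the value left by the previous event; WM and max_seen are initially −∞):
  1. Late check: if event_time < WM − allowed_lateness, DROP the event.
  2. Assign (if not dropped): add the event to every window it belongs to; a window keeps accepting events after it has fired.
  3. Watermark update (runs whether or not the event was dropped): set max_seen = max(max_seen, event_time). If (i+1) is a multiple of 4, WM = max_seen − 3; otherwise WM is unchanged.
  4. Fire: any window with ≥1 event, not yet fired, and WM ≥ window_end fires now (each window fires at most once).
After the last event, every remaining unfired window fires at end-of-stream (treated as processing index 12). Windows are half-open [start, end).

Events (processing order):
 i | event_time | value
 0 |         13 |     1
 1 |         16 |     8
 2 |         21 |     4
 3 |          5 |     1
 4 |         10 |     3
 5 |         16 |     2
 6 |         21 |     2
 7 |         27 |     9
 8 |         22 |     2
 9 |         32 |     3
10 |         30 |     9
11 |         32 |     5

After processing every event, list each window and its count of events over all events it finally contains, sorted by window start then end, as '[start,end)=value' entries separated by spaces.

[5,11)=1 [13,27)=4 [27,38)=4

i=0 t=13 v=1: → [13,19); WM=−∞
i=1 t=16 v=8: → [13,22); WM=−∞
i=2 t=21 v=4: → [13,27); WM=−∞
i=3 t=5 v=1: → [5,11); WM=18
i=4 t=10 v=3: DROP (t<18-1); WM=18
i=5 t=16 v=2: DROP (t<18-1); WM=18
i=6 t=21 v=2: → [13,27); WM=18
i=7 t=27 v=9: → [27,33); WM=24
i=8 t=22 v=2: DROP (t<24-1); WM=24
i=9 t=32 v=3: → [27,38); WM=24
i=10 t=30 v=9: → [27,38); WM=24
i=11 t=32 v=5: → [27,38); WM=29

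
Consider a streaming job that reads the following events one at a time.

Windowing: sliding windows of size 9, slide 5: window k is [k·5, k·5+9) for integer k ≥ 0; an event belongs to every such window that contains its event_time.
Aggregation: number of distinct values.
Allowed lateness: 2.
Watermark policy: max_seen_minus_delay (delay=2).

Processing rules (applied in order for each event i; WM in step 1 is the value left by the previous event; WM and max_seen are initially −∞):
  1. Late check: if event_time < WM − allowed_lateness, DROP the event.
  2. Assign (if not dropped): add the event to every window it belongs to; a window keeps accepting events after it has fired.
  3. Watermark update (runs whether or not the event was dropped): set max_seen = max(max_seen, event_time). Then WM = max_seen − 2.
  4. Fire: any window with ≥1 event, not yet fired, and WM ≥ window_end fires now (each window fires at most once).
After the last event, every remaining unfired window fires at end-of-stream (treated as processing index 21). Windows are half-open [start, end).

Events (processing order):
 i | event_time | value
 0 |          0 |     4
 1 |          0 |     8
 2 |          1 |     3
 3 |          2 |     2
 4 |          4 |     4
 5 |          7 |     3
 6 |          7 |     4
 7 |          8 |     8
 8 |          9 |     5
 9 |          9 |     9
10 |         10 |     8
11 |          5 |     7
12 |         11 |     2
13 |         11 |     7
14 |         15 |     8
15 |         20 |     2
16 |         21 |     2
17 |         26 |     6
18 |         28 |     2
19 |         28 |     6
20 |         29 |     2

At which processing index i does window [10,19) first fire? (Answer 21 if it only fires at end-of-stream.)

i=0 t=0 v=4: → [0,9); WM=-2
i=1 t=0 v=8: → [0,9); WM=-2
i=2 t=1 v=3: → [0,9); WM=-1
i=3 t=2 v=2: → [0,9); WM=0
i=4 t=4 v=4: → [0,9); WM=2
i=5 t=7 v=3: → [5,14),[0,9); WM=5
i=6 t=7 v=4: → [5,14),[0,9); WM=5
i=7 t=8 v=8: → [5,14),[0,9); WM=6
i=8 t=9 v=5: → [5,14); WM=7
i=9 t=9 v=9: → [5,14); WM=7
i=10 t=10 v=8: → [10,19),[5,14); WM=8
i=11 t=5 v=7: DROP (t<8-2); WM=8
i=12 t=11 v=2: → [10,19),[5,14); WM=9; [0,9) fires=4
i=13 t=11 v=7: → [10,19),[5,14); WM=9
i=14 t=15 v=8: → [15,24),[10,19); WM=13
i=15 t=20 v=2: → [20,29),[15,24); WM=18; [5,14) fires=7
i=16 t=21 v=2: → [20,29),[15,24); WM=19; [10,19) fires=3
i=17 t=26 v=6: → [25,34),[20,29); WM=24; [15,24) fires=2
i=18 t=28 v=2: → [25,34),[20,29); WM=26
i=19 t=28 v=6: → [25,34),[20,29); WM=26
i=20 t=29 v=2: → [25,34); WM=27

16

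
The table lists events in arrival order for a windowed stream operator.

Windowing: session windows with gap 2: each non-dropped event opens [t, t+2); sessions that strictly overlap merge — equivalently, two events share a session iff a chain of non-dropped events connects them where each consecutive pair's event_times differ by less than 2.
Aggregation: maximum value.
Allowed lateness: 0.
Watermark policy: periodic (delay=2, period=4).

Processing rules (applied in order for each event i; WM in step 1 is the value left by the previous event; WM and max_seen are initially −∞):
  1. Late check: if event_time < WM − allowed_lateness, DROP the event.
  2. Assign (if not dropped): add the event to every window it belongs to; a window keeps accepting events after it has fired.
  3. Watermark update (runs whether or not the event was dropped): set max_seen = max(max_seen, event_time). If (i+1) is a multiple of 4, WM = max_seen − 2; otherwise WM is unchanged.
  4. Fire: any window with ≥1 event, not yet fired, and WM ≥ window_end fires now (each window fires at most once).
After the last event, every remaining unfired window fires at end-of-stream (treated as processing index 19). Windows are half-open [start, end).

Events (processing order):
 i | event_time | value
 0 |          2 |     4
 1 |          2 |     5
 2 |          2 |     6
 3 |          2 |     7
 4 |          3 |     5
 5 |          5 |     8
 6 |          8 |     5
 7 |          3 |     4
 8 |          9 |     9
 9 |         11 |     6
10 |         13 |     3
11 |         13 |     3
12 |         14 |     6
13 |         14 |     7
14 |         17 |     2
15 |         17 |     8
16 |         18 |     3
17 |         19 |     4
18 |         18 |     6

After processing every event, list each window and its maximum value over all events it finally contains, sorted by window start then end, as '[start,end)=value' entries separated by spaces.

[2,5)=7 [5,7)=8 [8,11)=9 [11,13)=6 [13,16)=7 [17,21)=8

i=0 t=2 v=4: → [2,4); WM=−∞
i=1 t=2 v=5: → [2,4); WM=−∞
i=2 t=2 v=6: → [2,4); WM=−∞
i=3 t=2 v=7: → [2,4); WM=0
i=4 t=3 v=5: → [2,5); WM=0
i=5 t=5 v=8: → [5,7); WM=0
i=6 t=8 v=5: → [8,10); WM=0
i=7 t=3 v=4: → [2,5); WM=6
i=8 t=9 v=9: → [8,11); WM=6
i=9 t=11 v=6: → [11,13); WM=6
i=10 t=13 v=3: → [13,15); WM=6
i=11 t=13 v=3: → [13,15); WM=11
i=12 t=14 v=6: → [13,16); WM=11
i=13 t=14 v=7: → [13,16); WM=11
i=14 t=17 v=2: → [17,19); WM=11
i=15 t=17 v=8: → [17,19); WM=15
i=16 t=18 v=3: → [17,20); WM=15
i=17 t=19 v=4: → [17,21); WM=15
i=18 t=18 v=6: → [17,21); WM=15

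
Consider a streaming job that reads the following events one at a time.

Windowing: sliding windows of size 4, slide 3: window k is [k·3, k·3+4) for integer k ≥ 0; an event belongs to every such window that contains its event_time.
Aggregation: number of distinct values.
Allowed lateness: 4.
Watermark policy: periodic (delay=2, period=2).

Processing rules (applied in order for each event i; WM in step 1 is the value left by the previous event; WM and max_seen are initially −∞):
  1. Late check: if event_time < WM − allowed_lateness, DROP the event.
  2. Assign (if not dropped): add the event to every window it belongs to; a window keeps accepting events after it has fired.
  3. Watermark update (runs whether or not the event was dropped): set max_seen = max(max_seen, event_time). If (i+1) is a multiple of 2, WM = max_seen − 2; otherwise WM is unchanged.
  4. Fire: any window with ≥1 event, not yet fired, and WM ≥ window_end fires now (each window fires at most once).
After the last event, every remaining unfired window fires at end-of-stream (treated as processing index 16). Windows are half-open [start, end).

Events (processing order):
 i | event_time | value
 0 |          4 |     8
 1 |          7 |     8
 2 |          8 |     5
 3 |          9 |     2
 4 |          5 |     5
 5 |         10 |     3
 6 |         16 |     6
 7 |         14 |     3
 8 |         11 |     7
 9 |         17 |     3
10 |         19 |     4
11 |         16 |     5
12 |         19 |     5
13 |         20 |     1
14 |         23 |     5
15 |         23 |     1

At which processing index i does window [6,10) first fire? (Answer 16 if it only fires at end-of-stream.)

7

i=0 t=4 v=8: → [3,7); WM=−∞
i=1 t=7 v=8: → [6,10); WM=5
i=2 t=8 v=5: → [6,10); WM=5
i=3 t=9 v=2: → [9,13),[6,10); WM=7; [3,7) fires=1
i=4 t=5 v=5: → [3,7); WM=7
i=5 t=10 v=3: → [9,13); WM=8
i=6 t=16 v=6: → [15,19); WM=8
i=7 t=14 v=3: → [12,16); WM=14; [6,10) fires=3 [9,13) fires=2
i=8 t=11 v=7: → [9,13); WM=14
i=9 t=17 v=3: → [15,19); WM=15
i=10 t=19 v=4: → [18,22); WM=15
i=11 t=16 v=5: → [15,19); WM=17; [12,16) fires=1
i=12 t=19 v=5: → [18,22); WM=17
i=13 t=20 v=1: → [18,22); WM=18
i=14 t=23 v=5: → [21,25); WM=18
i=15 t=23 v=1: → [21,25); WM=21; [15,19) fires=3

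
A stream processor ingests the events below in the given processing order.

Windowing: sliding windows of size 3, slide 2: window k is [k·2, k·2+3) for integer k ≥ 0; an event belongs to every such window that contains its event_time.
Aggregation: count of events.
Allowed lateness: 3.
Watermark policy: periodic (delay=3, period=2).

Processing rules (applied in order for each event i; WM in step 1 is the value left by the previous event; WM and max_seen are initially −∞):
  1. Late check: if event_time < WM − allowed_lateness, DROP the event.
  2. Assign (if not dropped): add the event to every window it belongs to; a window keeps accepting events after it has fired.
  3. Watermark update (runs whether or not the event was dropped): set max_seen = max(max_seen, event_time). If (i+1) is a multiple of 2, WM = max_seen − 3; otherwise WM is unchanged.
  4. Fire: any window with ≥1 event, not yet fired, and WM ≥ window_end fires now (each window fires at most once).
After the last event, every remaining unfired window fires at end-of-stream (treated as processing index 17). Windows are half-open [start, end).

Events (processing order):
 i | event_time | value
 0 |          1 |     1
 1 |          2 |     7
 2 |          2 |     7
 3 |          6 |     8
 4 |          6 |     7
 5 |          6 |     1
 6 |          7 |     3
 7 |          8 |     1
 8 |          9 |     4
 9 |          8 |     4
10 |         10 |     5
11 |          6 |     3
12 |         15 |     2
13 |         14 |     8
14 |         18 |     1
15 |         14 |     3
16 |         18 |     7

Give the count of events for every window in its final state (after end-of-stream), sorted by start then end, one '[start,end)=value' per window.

i=0 t=1 v=1: → [0,3); WM=−∞
i=1 t=2 v=7: → [2,5),[0,3); WM=-1
i=2 t=2 v=7: → [2,5),[0,3); WM=-1
i=3 t=6 v=8: → [6,9),[4,7); WM=3; [0,3) fires=3
i=4 t=6 v=7: → [6,9),[4,7); WM=3
i=5 t=6 v=1: → [6,9),[4,7); WM=3
i=6 t=7 v=3: → [6,9); WM=3
i=7 t=8 v=1: → [8,11),[6,9); WM=5; [2,5) fires=2
i=8 t=9 v=4: → [8,11); WM=5
i=9 t=8 v=4: → [8,11),[6,9); WM=6
i=10 t=10 v=5: → [10,13),[8,11); WM=6
i=11 t=6 v=3: → [6,9),[4,7); WM=7; [4,7) fires=4
i=12 t=15 v=2: → [14,17); WM=7
i=13 t=14 v=8: → [14,17),[12,15); WM=12; [6,9) fires=7 [8,11) fires=4
i=14 t=18 v=1: → [18,21),[16,19); WM=12
i=15 t=14 v=3: → [14,17),[12,15); WM=15; [10,13) fires=1 [12,15) fires=2
i=16 t=18 v=7: → [18,21),[16,19); WM=15

[0,3)=3 [2,5)=2 [4,7)=4 [6,9)=7 [8,11)=4 [10,13)=1 [12,15)=2 [14,17)=3 [16,19)=2 [18,21)=2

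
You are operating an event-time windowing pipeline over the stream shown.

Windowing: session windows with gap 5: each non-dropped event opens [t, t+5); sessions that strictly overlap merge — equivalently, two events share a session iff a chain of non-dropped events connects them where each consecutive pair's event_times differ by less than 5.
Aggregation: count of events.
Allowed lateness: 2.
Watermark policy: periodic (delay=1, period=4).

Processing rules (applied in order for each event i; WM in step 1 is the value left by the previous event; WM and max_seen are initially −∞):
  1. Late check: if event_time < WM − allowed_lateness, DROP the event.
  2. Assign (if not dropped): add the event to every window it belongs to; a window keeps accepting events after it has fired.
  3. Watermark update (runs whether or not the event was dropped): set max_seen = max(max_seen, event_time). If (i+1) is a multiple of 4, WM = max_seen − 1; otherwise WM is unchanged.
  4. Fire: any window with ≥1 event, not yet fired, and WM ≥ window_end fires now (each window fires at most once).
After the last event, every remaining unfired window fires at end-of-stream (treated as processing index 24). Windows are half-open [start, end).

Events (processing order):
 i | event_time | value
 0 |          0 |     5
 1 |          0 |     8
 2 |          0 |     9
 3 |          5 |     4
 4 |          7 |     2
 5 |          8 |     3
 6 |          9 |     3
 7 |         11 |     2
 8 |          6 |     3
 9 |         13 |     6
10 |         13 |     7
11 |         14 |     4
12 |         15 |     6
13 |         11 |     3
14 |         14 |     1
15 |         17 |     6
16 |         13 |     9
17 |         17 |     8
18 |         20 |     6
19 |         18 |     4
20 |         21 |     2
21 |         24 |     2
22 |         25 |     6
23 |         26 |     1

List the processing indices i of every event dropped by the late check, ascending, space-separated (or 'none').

i=0 t=0 v=5: → [0,5); WM=−∞
i=1 t=0 v=8: → [0,5); WM=−∞
i=2 t=0 v=9: → [0,5); WM=−∞
i=3 t=5 v=4: → [5,10); WM=4
i=4 t=7 v=2: → [5,12); WM=4
i=5 t=8 v=3: → [5,13); WM=4
i=6 t=9 v=3: → [5,14); WM=4
i=7 t=11 v=2: → [5,16); WM=10
i=8 t=6 v=3: DROP (t<10-2); WM=10
i=9 t=13 v=6: → [5,18); WM=10
i=10 t=13 v=7: → [5,18); WM=10
i=11 t=14 v=4: → [5,19); WM=13
i=12 t=15 v=6: → [5,20); WM=13
i=13 t=11 v=3: → [5,20); WM=13
i=14 t=14 v=1: → [5,20); WM=13
i=15 t=17 v=6: → [5,22); WM=16
i=16 t=13 v=9: DROP (t<16-2); WM=16
i=17 t=17 v=8: → [5,22); WM=16
i=18 t=20 v=6: → [5,25); WM=16
i=19 t=18 v=4: → [5,25); WM=19
i=20 t=21 v=2: → [5,26); WM=19
i=21 t=24 v=2: → [5,29); WM=19
i=22 t=25 v=6: → [5,30); WM=19
i=23 t=26 v=1: → [5,31); WM=25

8 16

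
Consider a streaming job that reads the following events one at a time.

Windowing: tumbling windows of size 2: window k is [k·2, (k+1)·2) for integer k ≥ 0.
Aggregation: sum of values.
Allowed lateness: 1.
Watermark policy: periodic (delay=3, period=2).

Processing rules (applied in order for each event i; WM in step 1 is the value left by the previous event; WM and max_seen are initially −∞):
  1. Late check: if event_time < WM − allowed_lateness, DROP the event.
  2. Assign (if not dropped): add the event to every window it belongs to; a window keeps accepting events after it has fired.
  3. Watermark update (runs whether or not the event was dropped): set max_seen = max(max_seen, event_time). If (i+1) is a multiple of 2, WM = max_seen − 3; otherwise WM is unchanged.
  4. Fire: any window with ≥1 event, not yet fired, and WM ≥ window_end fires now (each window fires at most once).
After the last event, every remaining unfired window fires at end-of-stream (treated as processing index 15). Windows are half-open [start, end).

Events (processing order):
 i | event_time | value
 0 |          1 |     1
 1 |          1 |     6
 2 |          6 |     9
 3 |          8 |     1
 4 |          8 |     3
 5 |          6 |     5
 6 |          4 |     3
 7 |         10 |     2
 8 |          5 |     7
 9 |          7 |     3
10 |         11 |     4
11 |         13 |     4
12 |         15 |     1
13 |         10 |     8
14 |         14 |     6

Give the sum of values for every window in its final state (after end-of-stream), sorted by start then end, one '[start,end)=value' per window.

[0,2)=7 [4,6)=3 [6,8)=17 [8,10)=4 [10,12)=14 [12,14)=4 [14,16)=7

i=0 t=1 v=1: → [0,2); WM=−∞
i=1 t=1 v=6: → [0,2); WM=-2
i=2 t=6 v=9: → [6,8); WM=-2
i=3 t=8 v=1: → [8,10); WM=5; [0,2) fires=7
i=4 t=8 v=3: → [8,10); WM=5
i=5 t=6 v=5: → [6,8); WM=5
i=6 t=4 v=3: → [4,6); WM=5
i=7 t=10 v=2: → [10,12); WM=7; [4,6) fires=3
i=8 t=5 v=7: DROP (t<7-1); WM=7
i=9 t=7 v=3: → [6,8); WM=7
i=10 t=11 v=4: → [10,12); WM=7
i=11 t=13 v=4: → [12,14); WM=10; [6,8) fires=17 [8,10) fires=4
i=12 t=15 v=1: → [14,16); WM=10
i=13 t=10 v=8: → [10,12); WM=12; [10,12) fires=14
i=14 t=14 v=6: → [14,16); WM=12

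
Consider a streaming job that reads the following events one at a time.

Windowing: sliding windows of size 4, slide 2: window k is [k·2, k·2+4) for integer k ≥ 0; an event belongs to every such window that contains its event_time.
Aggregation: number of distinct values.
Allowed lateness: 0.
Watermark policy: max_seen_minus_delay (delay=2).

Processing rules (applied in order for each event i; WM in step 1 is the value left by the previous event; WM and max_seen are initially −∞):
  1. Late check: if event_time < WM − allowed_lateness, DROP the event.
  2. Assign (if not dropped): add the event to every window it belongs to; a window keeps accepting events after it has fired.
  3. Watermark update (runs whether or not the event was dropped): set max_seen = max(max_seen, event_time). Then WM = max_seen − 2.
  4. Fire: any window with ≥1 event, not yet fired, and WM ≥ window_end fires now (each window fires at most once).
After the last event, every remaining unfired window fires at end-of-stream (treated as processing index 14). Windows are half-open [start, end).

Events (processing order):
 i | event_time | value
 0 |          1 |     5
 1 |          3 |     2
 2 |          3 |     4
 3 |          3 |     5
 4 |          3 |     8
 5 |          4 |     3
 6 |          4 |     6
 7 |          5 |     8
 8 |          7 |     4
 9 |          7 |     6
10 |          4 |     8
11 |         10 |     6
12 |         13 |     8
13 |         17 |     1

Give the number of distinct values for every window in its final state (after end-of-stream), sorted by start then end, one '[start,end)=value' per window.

[0,4)=4 [2,6)=6 [4,8)=4 [6,10)=2 [8,12)=1 [10,14)=2 [12,16)=1 [14,18)=1 [16,20)=1

i=0 t=1 v=5: → [0,4); WM=-1
i=1 t=3 v=2: → [2,6),[0,4); WM=1
i=2 t=3 v=4: → [2,6),[0,4); WM=1
i=3 t=3 v=5: → [2,6),[0,4); WM=1
i=4 t=3 v=8: → [2,6),[0,4); WM=1
i=5 t=4 v=3: → [4,8),[2,6); WM=2
i=6 t=4 v=6: → [4,8),[2,6); WM=2
i=7 t=5 v=8: → [4,8),[2,6); WM=3
i=8 t=7 v=4: → [6,10),[4,8); WM=5; [0,4) fires=4
i=9 t=7 v=6: → [6,10),[4,8); WM=5
i=10 t=4 v=8: DROP (t<5-0); WM=5
i=11 t=10 v=6: → [10,14),[8,12); WM=8; [2,6) fires=6 [4,8) fires=4
i=12 t=13 v=8: → [12,16),[10,14); WM=11; [6,10) fires=2
i=13 t=17 v=1: → [16,20),[14,18); WM=15; [8,12) fires=1 [10,14) fires=2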